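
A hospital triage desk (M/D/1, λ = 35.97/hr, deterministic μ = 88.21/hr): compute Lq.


ρ = 35.97/88.21 = 0.4078
M/D/1: Lq = ρ²/(2(1−ρ)) = 0.1663/(2·0.5922) = 0.14039

Final: 0.14039


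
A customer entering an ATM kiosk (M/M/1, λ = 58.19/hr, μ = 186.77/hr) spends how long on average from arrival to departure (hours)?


W = 1/(μ−λ) = 1/(186.77 − 58.19) = 1/128.58 = 0.007777 hr

Final: 0.007777 hr


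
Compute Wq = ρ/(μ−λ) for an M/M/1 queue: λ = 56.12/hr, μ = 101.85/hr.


ρ = 56.12/101.85 = 0.5510
Wq = ρ/(μ−λ) = 0.5510/(101.85 − 56.12) = 0.5510/45.73 = 0.01205 hr

Final: 0.01205 hr


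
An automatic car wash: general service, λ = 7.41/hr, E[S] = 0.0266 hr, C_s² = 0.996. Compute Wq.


ρ = λ·E[S] = 7.41·0.0266 = 0.1971
E[S²] = E[S]²(1+C_s²) = 0.0266²·(1+0.996) = 0.001412
Wq = λ·E[S²]/(2(1−ρ)) = 7.41·0.001412/(2·0.8029) = 0.006517 hr

Final: 0.006517 hr


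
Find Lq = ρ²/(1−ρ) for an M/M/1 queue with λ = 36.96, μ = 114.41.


ρ = 36.96/114.41 = 0.3230
Lq = ρ²/(1−ρ) = 0.1044/0.6770 = 0.1542

Final: 0.1542


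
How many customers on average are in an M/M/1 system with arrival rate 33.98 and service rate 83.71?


ρ = λ/μ = 33.98/83.71 = 0.4059
L = ρ/(1−ρ) = 0.4059/(1 − 0.4059) = 0.4059/0.5941 = 0.6833

Final: 0.6833


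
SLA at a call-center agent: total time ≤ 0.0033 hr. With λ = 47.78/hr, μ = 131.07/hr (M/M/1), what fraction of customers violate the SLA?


W ~ Exponential(μ−λ) for M/M/1.
μ − λ = 131.07 − 47.78 = 83.2900
P(W > t) = e^{−(μ−λ)t} = e^{−0.2749} = 0.759681

Final: 0.759681


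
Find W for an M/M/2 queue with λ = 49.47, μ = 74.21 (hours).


a = 0.6666; ρ = 0.3333; P₀ = 0.500025
Lq = P₀·a^c·ρ/(c!(1−ρ)²) = 0.08332
Wq = Lq/λ = 0.08332/49.47 = 0.001684 hr
W = Wq + 1/μ = 0.001684 + 0.01348 = 0.01516 hr

Final: 0.01516 hr


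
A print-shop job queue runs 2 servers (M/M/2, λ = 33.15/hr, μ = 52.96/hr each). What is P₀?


a = λ/μ = 33.15/52.96 = 0.6259; ρ = a/c = 0.3130
Σ_{k=0}^{1} a^k/k! (terms k=0..1) = 1.00000 + 0.62594 = 1.62594
Tail: a^2/(2!(1−ρ)) = 0.39181/(2·0.6870) = 0.28515
P₀ = 1/(1.62594 + 0.28515) = 1/1.91109 = 0.523262

Final: 0.523262


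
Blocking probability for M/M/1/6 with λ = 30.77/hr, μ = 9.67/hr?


ρ = λ/μ = 30.77/9.67 = 3.1820
P_K = (1−ρ)ρ^K/(1−ρ^(K+1)) = (-2.1820·1038.020984)/(1 − 3302.989211)
= -2264.968228/-3301.989211 = 0.685941

Final: 0.685941


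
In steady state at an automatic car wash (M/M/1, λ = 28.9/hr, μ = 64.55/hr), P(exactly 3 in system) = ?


ρ = 28.9/64.55 = 0.4477
P_n = (1−ρ)·ρ^n = (1 − 0.4477)·0.4477^3 = 0.5523·0.089744 = 0.049564

Final: 0.049564


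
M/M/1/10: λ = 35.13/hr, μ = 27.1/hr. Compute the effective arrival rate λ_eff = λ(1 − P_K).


ρ = 1.2963; P_K = (1−ρ)ρ^10/(1−ρ^11) = 0.242543
λ_eff = λ(1 − P_K) = 35.13·(1 − 0.242543) = 35.13·0.757457 = 26.6095 /hr

Final: 26.6095 /hr


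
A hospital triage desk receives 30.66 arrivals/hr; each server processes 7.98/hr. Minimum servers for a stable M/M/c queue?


Stability requires cμ > λ ⇔ c > λ/μ.
λ/μ = 30.66/7.98 = 3.8421
Minimum integer c = ⌊3.8421⌋ + 1 = 4
Check: 4·7.98 = 31.92 > 30.66, while 3·7.98 = 23.94 ≤ 30.66

Final: 4 servers


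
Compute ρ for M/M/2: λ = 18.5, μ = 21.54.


ρ = λ/(cμ) = 18.5/(2·21.54) = 18.5/43.08 = 0.4294

Final: 0.4294


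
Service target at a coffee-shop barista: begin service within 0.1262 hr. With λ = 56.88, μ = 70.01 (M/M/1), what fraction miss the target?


ρ = 56.88/70.01 = 0.8125
P(Wq > t) = ρ·e^{−(μ−λ)t} = 0.8125·e^{−1.6570}
= 0.8125·0.190709 = 0.154943

Final: 0.154943


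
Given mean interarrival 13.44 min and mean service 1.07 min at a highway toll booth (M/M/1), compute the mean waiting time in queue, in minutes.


λ = 60/13.44 = 4.4643 /hr
μ = 60/1.07 = 56.0748 /hr
ρ = λ/μ = 4.4643/56.0748 = 0.07961
Wq = ρ/(μ−λ) = 0.07961/(56.0748−4.4643) = 0.001543 hr
In minutes: 0.001543·60 = 0.09255 min

Final: 0.09255 min


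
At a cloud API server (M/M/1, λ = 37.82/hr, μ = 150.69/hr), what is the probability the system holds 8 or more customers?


ρ = 37.82/150.69 = 0.2510
P(N ≥ n) = ρ^n = 0.2510^8 = 0.00001574

Final: 0.00001574


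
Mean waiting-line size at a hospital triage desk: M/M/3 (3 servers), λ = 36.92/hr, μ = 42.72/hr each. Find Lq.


a = λ/μ = 0.8642; ρ = a/3 = 0.2881
P₀ = 0.418621
Lq = P₀·a^c·ρ / (c!·(1−ρ)²) = 0.418621·0.64549·0.2881/(6·0.50683)
= 0.02560

Final: 0.02560


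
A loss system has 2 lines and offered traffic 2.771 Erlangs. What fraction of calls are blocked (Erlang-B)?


B(c,a) = (a^c/c!) / Σ_{k=0}^{c} a^k/k!
a^2/2! = 3.839220
Σ terms (k=0..2): 1.00000 + 2.77100 + 3.83922 = 7.610220
B = 3.839220/7.610220 = 0.504482

Final: 0.504482


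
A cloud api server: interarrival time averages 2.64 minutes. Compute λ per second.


λ = 1/(interarrival time) in consistent units.
1 second = 0.0166667 min, so λ = 0.0166667/2.64 = 0.006313 per second

Final: 0.006313 /sec


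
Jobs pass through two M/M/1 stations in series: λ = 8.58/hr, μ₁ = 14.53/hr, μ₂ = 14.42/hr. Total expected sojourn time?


Each node sees arrival rate λ = 8.58/hr (tandem ⇒ throughput preserved).
W₁ = 1/(μ₁−λ) = 1/(14.53−8.58) = 0.16807 hr
W₂ = 1/(μ₂−λ) = 1/(14.42−8.58) = 0.17123 hr
W_total = W₁ + W₂ = 0.16807 + 0.17123 = 0.33930 hr

Final: 0.33930 hr


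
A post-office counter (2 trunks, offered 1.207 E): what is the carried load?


B(2,1.207) = 0.248150 (Erlang-B)
Carried load = a(1 − B) = 1.207·(1 − 0.248150) = 1.207·0.751850 = 0.9075 E

Final: 0.9075 Erlangs


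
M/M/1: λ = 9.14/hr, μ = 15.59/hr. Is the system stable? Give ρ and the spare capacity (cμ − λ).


Total capacity cμ = 1·15.59 = 15.59/hr
ρ = λ/(cμ) = 9.14/15.59 = 0.5863
Stable ⇔ ρ < 1: YES
Spare capacity = cμ − λ = 15.59 − 9.14 = 6.45/hr

Final: ρ = 0.5863; stable; margin = 6.45/hr


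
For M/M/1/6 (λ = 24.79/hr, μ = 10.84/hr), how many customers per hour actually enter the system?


ρ = 2.2869; P_K = (1−ρ)ρ^6/(1−ρ^7) = 0.564452
λ_eff = λ(1 − P_K) = 24.79·(1 − 0.564452) = 24.79·0.435548 = 10.7972 /hr

Final: 10.7972 /hr


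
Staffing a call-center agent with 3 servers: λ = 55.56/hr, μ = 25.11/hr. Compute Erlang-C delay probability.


a = λ/μ = 2.2127; ρ = a/3 = 0.7376
P₀ = 0.079744 (from M/M/c formula)
C(c,a) = [a^c/(c!(1−ρ))]·P₀ = [10.83295/(6·0.2624)]·0.079744
= 6.87950·0.079744 = 0.548600

Final: 0.548600


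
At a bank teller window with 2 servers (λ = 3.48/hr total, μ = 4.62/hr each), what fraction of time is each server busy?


ρ = λ/(cμ) = 3.48/(2·4.62) = 3.48/9.24 = 0.3766

Final: 0.3766


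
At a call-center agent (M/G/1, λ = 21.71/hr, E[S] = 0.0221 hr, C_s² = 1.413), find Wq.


ρ = λ·E[S] = 21.71·0.0221 = 0.4798
E[S²] = E[S]²(1+C_s²) = 0.0221²·(1+1.413) = 0.001179
Wq = λ·E[S²]/(2(1−ρ)) = 21.71·0.001179/(2·0.5202) = 0.02459 hr

Final: 0.02459 hr


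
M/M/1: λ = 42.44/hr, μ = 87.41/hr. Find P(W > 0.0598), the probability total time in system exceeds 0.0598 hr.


W ~ Exponential(μ−λ) for M/M/1.
μ − λ = 87.41 − 42.44 = 44.9700
P(W > t) = e^{−(μ−λ)t} = e^{−2.6892} = 0.067935

Final: 0.067935


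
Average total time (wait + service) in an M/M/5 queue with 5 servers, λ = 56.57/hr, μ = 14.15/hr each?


a = 3.9979; ρ = 0.7996; P₀ = 0.013030
Lq = P₀·a^c·ρ/(c!(1−ρ)²) = 2.20733
Wq = Lq/λ = 2.20733/56.57 = 0.03902 hr
W = Wq + 1/μ = 0.03902 + 0.07067 = 0.10969 hr

Final: 0.10969 hr


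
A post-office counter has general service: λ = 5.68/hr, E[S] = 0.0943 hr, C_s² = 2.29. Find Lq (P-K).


ρ = λ·E[S] = 5.68·0.0943 = 0.5356
Lq = ρ²(1+C_s²)/(2(1−ρ)) = 0.2869·(1+2.29)/(2·0.4644)
= 0.2869·3.2900/0.9288 = 1.01629

Final: 1.01629


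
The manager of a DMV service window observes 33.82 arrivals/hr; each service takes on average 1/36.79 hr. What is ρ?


ρ = λ/μ = 33.82/36.79 = 0.9193

Final: 0.9193


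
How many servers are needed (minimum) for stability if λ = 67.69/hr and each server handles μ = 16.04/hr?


Stability requires cμ > λ ⇔ c > λ/μ.
λ/μ = 67.69/16.04 = 4.2201
Minimum integer c = ⌊4.2201⌋ + 1 = 5
Check: 5·16.04 = 80.20 > 67.69, while 4·16.04 = 64.16 ≤ 67.69

Final: 5 servers


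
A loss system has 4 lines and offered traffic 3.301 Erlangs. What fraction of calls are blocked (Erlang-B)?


B(c,a) = (a^c/c!) / Σ_{k=0}^{c} a^k/k!
a^4/4! = 4.947330
Σ terms (k=0..4): 1.00000 + 3.30100 + 5.44830 + 5.99495 + 4.94733 = 20.691577
B = 4.947330/20.691577 = 0.239099

Final: 0.239099


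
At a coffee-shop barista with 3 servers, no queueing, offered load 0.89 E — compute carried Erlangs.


B(3,0.89) = 0.048884 (Erlang-B)
Carried load = a(1 − B) = 0.89·(1 − 0.048884) = 0.89·0.951116 = 0.8465 E

Final: 0.8465 Erlangs


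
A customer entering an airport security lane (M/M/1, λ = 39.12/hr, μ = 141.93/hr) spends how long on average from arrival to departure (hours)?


W = 1/(μ−λ) = 1/(141.93 − 39.12) = 1/102.81 = 0.009727 hr

Final: 0.009727 hr


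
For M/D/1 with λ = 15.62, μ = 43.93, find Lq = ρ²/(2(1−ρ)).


ρ = 15.62/43.93 = 0.3556
M/D/1: Lq = ρ²/(2(1−ρ)) = 0.1264/(2·0.6444) = 0.09809

Final: 0.09809


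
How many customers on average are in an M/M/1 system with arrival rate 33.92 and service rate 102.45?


ρ = λ/μ = 33.92/102.45 = 0.3311
L = ρ/(1−ρ) = 0.3311/(1 − 0.3311) = 0.3311/0.6689 = 0.4950

Final: 0.4950


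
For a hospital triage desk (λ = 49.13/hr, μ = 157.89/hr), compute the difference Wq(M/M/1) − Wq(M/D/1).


ρ = 49.13/157.89 = 0.3112
Wq(M/M/1) = ρ/(μ−λ) = 0.3112/108.76 = 0.002861 hr
Wq(M/D/1) = ρ/(2(μ−λ)) = 0.001431 hr
Savings = 0.002861 − 0.001431 = 0.001431 hr

Final: 0.001431 hr


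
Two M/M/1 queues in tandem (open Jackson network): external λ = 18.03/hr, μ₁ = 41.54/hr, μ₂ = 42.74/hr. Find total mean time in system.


Each node sees arrival rate λ = 18.03/hr (tandem ⇒ throughput preserved).
W₁ = 1/(μ₁−λ) = 1/(41.54−18.03) = 0.04254 hr
W₂ = 1/(μ₂−λ) = 1/(42.74−18.03) = 0.04047 hr
W_total = W₁ + W₂ = 0.04254 + 0.04047 = 0.08300 hr

Final: 0.08300 hr


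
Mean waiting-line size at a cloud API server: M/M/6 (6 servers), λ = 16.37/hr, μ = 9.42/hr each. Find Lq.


a = λ/μ = 1.7378; ρ = a/6 = 0.2896
P₀ = 0.175798
Lq = P₀·a^c·ρ / (c!·(1−ρ)²) = 0.175798·27.54144·0.2896/(720·0.50462)
= 0.003860

Final: 0.003860


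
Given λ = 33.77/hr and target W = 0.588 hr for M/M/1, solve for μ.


W = 1/(μ−λ) ⇒ μ − λ = 1/W = 1/0.588 = 1.7007
μ = λ + 1/W = 33.77 + 1.7007 = 35.4707 per hr

Final: 35.4707 /hr


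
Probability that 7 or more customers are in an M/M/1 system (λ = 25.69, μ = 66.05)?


ρ = 25.69/66.05 = 0.3889
P(N ≥ n) = ρ^n = 0.3889^7 = 0.001347

Final: 0.001347


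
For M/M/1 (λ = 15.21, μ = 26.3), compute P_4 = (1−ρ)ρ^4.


ρ = 15.21/26.3 = 0.5783
P_n = (1−ρ)·ρ^n = (1 − 0.5783)·0.5783^4 = 0.4217·0.111865 = 0.047170

Final: 0.047170


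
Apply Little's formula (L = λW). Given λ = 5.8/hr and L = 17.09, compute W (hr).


W = L/λ = 17.09/5.8 = 2.9466 hr

Final: 2.9466 hr


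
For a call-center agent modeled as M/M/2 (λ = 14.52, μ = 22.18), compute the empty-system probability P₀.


a = λ/μ = 14.52/22.18 = 0.6546; ρ = a/c = 0.3273
Σ_{k=0}^{1} a^k/k! (terms k=0..1) = 1.00000 + 0.65464 = 1.65464
Tail: a^2/(2!(1−ρ)) = 0.42856/(2·0.6727) = 0.31855
P₀ = 1/(1.65464 + 0.31855) = 1/1.97319 = 0.506793

Final: 0.506793


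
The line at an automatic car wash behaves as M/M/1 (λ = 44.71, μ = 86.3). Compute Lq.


ρ = 44.71/86.3 = 0.5181
Lq = ρ²/(1−ρ) = 0.2684/0.4819 = 0.5569

Final: 0.5569


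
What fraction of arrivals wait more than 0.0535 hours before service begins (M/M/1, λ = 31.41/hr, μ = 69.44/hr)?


ρ = 31.41/69.44 = 0.4523
P(Wq > t) = ρ·e^{−(μ−λ)t} = 0.4523·e^{−2.0346}
= 0.4523·0.130732 = 0.059134

Final: 0.059134


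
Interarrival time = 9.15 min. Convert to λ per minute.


λ = 1/(interarrival time) in consistent units.
1 minute = 1 min, so λ = 1/9.15 = 0.1093 per minute

Final: 0.1093 /min


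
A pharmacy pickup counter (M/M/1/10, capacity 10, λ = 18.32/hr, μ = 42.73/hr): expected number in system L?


ρ = 18.32/42.73 = 0.4287
L = ρ[1 − (K+1)ρ^K + Kρ^(K+1)] / [(1−ρ)(1−ρ^(K+1))]
Numerator: 0.4287·(1 − 11·0.0002099 + 10·0.00008997) = 0.428135
Denominator: (0.5713)·(0.999910) = 0.571210
L = 0.428135/0.571210 = 0.7495

Final: 0.7495


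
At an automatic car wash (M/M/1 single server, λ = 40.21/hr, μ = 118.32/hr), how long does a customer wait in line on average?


ρ = 40.21/118.32 = 0.3398
Wq = ρ/(μ−λ) = 0.3398/(118.32 − 40.21) = 0.3398/78.11 = 0.004351 hr

Final: 0.004351 hr


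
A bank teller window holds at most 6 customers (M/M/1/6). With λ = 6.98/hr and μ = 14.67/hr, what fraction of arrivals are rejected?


ρ = λ/μ = 6.98/14.67 = 0.4758
P_K = (1−ρ)ρ^K/(1−ρ^(K+1)) = (0.5242·0.011603)/(1 − 0.005520)
= 0.006082/0.994480 = 0.006116

Final: 0.006116


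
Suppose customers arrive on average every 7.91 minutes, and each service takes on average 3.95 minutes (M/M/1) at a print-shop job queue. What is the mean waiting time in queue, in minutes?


λ = 60/7.91 = 7.5853 /hr
μ = 60/3.95 = 15.1899 /hr
ρ = λ/μ = 7.5853/15.1899 = 0.4994
Wq = ρ/(μ−λ) = 0.4994/(15.1899−7.5853) = 0.06567 hr
In minutes: 0.06567·60 = 3.940 min

Final: 3.940 min


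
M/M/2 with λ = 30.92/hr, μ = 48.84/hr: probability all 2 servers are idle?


a = λ/μ = 30.92/48.84 = 0.6331; ρ = a/c = 0.3165
Σ_{k=0}^{1} a^k/k! (terms k=0..1) = 1.00000 + 0.63309 = 1.63309
Tail: a^2/(2!(1−ρ)) = 0.40080/(2·0.6835) = 0.29322
P₀ = 1/(1.63309 + 0.29322) = 1/1.92630 = 0.519129

Final: 0.519129


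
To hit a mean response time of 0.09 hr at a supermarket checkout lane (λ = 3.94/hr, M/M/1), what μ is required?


W = 1/(μ−λ) ⇒ μ − λ = 1/W = 1/0.09 = 11.1111
μ = λ + 1/W = 3.94 + 11.1111 = 15.0511 per hr

Final: 15.0511 /hr


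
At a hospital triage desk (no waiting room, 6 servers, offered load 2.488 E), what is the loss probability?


B(c,a) = (a^c/c!) / Σ_{k=0}^{c} a^k/k!
a^6/6! = 0.329435
Σ terms (k=0..6): 1.00000 + 2.48800 + 3.09507 + 2.56685 + 1.59658 + 0.79446 + 0.32944 = 11.870389
B = 0.329435/11.870389 = 0.027753

Final: 0.027753


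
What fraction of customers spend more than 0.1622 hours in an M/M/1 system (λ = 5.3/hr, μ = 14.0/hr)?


W ~ Exponential(μ−λ) for M/M/1.
μ − λ = 14.0 − 5.3 = 8.7000
P(W > t) = e^{−(μ−λ)t} = e^{−1.4111} = 0.243865

Final: 0.243865


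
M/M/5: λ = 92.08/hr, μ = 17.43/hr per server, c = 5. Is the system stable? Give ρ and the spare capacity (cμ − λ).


Total capacity cμ = 5·17.43 = 87.15/hr
ρ = λ/(cμ) = 92.08/87.15 = 1.0566
Stable ⇔ ρ < 1: NO
Spare capacity = cμ − λ = 87.15 − 92.08 = -4.93/hr

Final: ρ = 1.0566; unstable; margin = -4.93/hr


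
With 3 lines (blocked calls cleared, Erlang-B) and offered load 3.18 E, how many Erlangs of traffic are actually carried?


B(3,3.18) = 0.367200 (Erlang-B)
Carried load = a(1 − B) = 3.18·(1 − 0.367200) = 3.18·0.632800 = 2.0123 E

Final: 2.0123 Erlangs


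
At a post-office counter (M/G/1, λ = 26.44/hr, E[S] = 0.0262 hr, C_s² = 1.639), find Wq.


ρ = λ·E[S] = 26.44·0.0262 = 0.6927
E[S²] = E[S]²(1+C_s²) = 0.0262²·(1+1.639) = 0.001812
Wq = λ·E[S²]/(2(1−ρ)) = 26.44·0.001812/(2·0.3073) = 0.07794 hr

Final: 0.07794 hr


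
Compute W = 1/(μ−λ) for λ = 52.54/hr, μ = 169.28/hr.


W = 1/(μ−λ) = 1/(169.28 − 52.54) = 1/116.74 = 0.008566 hr

Final: 0.008566 hr


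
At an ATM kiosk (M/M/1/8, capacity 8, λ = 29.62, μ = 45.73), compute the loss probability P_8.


ρ = λ/μ = 29.62/45.73 = 0.6477
P_K = (1−ρ)ρ^K/(1−ρ^(K+1)) = (0.3523·0.030979)/(1 − 0.020066)
= 0.010914/0.979934 = 0.011137

Final: 0.011137


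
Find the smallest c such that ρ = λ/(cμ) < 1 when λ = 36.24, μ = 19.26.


Stability requires cμ > λ ⇔ c > λ/μ.
λ/μ = 36.24/19.26 = 1.8816
Minimum integer c = ⌊1.8816⌋ + 1 = 2
Check: 2·19.26 = 38.52 > 36.24, while 1·19.26 = 19.26 ≤ 36.24

Final: 2 servers


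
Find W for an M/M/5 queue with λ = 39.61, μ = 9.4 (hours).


a = 4.2138; ρ = 0.8428; P₀ = 0.009082
Lq = P₀·a^c·ρ/(c!(1−ρ)²) = 3.42751
Wq = Lq/λ = 3.42751/39.61 = 0.08653 hr
W = Wq + 1/μ = 0.08653 + 0.10638 = 0.19291 hr

Final: 0.19291 hr


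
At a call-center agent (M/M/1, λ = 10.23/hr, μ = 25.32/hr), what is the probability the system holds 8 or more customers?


ρ = 10.23/25.32 = 0.4040
P(N ≥ n) = ρ^n = 0.4040^8 = 0.0007101

Final: 0.0007101


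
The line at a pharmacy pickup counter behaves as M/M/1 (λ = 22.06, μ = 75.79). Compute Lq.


ρ = 22.06/75.79 = 0.2911
Lq = ρ²/(1−ρ) = 0.08472/0.7089 = 0.1195

Final: 0.1195


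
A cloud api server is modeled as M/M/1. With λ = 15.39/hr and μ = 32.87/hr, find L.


ρ = λ/μ = 15.39/32.87 = 0.4682
L = ρ/(1−ρ) = 0.4682/(1 − 0.4682) = 0.4682/0.5318 = 0.8804

Final: 0.8804


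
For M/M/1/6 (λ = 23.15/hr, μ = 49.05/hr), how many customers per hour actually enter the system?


ρ = 0.4720; P_K = (1−ρ)ρ^6/(1−ρ^7) = 0.005867
λ_eff = λ(1 − P_K) = 23.15·(1 − 0.005867) = 23.15·0.994133 = 23.0142 /hr

Final: 23.0142 /hr


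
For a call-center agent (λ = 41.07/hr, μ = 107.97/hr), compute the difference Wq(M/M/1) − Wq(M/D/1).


ρ = 41.07/107.97 = 0.3804
Wq(M/M/1) = ρ/(μ−λ) = 0.3804/66.90 = 0.005686 hr
Wq(M/D/1) = ρ/(2(μ−λ)) = 0.002843 hr
Savings = 0.005686 − 0.002843 = 0.002843 hr

Final: 0.002843 hr


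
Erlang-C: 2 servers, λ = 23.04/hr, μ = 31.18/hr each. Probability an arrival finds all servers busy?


a = λ/μ = 0.7389; ρ = a/2 = 0.3695
P₀ = 0.460422 (from M/M/c formula)
C(c,a) = [a^c/(c!(1−ρ))]·P₀ = [0.54603/(2·0.6305)]·0.460422
= 0.43299·0.460422 = 0.199357

Final: 0.199357


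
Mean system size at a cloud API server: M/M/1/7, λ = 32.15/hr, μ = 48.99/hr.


ρ = 32.15/48.99 = 0.6563
L = ρ[1 − (K+1)ρ^K + Kρ^(K+1)] / [(1−ρ)(1−ρ^(K+1))]
Numerator: 0.6563·(1 − 8·0.052422 + 7·0.034402) = 0.539075
Denominator: (0.3437)·(0.965598) = 0.331918
L = 0.539075/0.331918 = 1.6241

Final: 1.6241


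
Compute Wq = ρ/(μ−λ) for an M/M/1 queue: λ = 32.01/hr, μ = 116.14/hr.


ρ = 32.01/116.14 = 0.2756
Wq = ρ/(μ−λ) = 0.2756/(116.14 − 32.01) = 0.2756/84.13 = 0.003276 hr

Final: 0.003276 hr


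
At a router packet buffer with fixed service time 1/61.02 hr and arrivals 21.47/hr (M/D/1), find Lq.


ρ = 21.47/61.02 = 0.3519
M/D/1: Lq = ρ²/(2(1−ρ)) = 0.1238/(2·0.6481) = 0.09550

Final: 0.09550


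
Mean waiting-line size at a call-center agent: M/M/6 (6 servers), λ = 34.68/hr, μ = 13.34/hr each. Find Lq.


a = λ/μ = 2.5997; ρ = a/6 = 0.4333
P₀ = 0.073765
Lq = P₀·a^c·ρ / (c!·(1−ρ)²) = 0.073765·308.70208·0.4333/(720·0.32117)
= 0.04267

Final: 0.04267


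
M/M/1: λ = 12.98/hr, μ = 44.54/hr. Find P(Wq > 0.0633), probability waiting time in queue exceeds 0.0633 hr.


ρ = 12.98/44.54 = 0.2914
P(Wq > t) = ρ·e^{−(μ−λ)t} = 0.2914·e^{−1.9977}
= 0.2914·0.135640 = 0.039529

Final: 0.039529


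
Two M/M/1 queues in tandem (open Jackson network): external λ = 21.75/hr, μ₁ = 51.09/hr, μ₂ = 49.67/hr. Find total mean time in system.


Each node sees arrival rate λ = 21.75/hr (tandem ⇒ throughput preserved).
W₁ = 1/(μ₁−λ) = 1/(51.09−21.75) = 0.03408 hr
W₂ = 1/(μ₂−λ) = 1/(49.67−21.75) = 0.03582 hr
W_total = W₁ + W₂ = 0.03408 + 0.03582 = 0.06990 hr

Final: 0.06990 hr


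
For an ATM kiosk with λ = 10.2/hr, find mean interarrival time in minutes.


Mean interarrival time = 1/λ = 1/10.2 hour = 0.09804 hour
In minutes: 0.09804 × 60 = 5.8824 min

Final: 5.8824 min


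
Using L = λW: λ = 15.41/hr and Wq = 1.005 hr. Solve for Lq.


Lq = λWq = 15.41·1.005 = 15.4870

Final: 15.4870


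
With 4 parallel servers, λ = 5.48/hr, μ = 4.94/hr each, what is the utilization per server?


ρ = λ/(cμ) = 5.48/(4·4.94) = 5.48/19.76 = 0.2773

Final: 0.2773


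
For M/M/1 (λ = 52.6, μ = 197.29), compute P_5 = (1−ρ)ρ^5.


ρ = 52.6/197.29 = 0.2666
P_n = (1−ρ)·ρ^n = (1 − 0.2666)·0.2666^5 = 0.7334·0.001347 = 0.0009880

Final: 0.0009880


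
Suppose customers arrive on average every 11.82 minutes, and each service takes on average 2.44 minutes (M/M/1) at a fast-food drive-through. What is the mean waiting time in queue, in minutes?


λ = 60/11.82 = 5.0761 /hr
μ = 60/2.44 = 24.5902 /hr
ρ = λ/μ = 5.0761/24.5902 = 0.2064
Wq = ρ/(μ−λ) = 0.2064/(24.5902−5.0761) = 0.01058 hr
In minutes: 0.01058·60 = 0.6347 min

Final: 0.6347 min


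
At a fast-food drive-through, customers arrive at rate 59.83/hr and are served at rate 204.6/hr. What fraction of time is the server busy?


ρ = λ/μ = 59.83/204.6 = 0.2924

Final: 0.2924


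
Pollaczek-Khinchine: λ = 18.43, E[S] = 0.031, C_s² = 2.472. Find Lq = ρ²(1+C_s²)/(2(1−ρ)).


ρ = λ·E[S] = 18.43·0.031 = 0.5713
Lq = ρ²(1+C_s²)/(2(1−ρ)) = 0.3264·(1+2.472)/(2·0.4287)
= 0.3264·3.4720/0.8573 = 1.32191

Final: 1.32191


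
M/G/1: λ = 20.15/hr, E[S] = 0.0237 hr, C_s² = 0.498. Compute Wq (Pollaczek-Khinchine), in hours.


ρ = λ·E[S] = 20.15·0.0237 = 0.4776
E[S²] = E[S]²(1+C_s²) = 0.0237²·(1+0.498) = 0.0008414
Wq = λ·E[S²]/(2(1−ρ)) = 20.15·0.0008414/(2·0.5224) = 0.01623 hr

Final: 0.01623 hr


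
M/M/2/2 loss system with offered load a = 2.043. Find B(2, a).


B(c,a) = (a^c/c!) / Σ_{k=0}^{c} a^k/k!
a^2/2! = 2.086925
Σ terms (k=0..2): 1.00000 + 2.04300 + 2.08692 = 5.129925
B = 2.086925/5.129925 = 0.406814

Final: 0.406814


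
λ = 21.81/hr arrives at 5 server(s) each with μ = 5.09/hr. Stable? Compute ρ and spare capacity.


Total capacity cμ = 5·5.09 = 25.45/hr
ρ = λ/(cμ) = 21.81/25.45 = 0.8570
Stable ⇔ ρ < 1: YES
Spare capacity = cμ − λ = 25.45 − 21.81 = 3.64/hr

Final: ρ = 0.8570; stable; margin = 3.64/hr


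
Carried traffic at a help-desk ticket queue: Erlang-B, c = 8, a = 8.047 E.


B(8,8.047) = 0.238175 (Erlang-B)
Carried load = a(1 − B) = 8.047·(1 − 0.238175) = 8.047·0.761825 = 6.1304 E

Final: 6.1304 Erlangs


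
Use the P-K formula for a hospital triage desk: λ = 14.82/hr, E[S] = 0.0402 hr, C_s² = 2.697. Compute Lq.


ρ = λ·E[S] = 14.82·0.0402 = 0.5958
Lq = ρ²(1+C_s²)/(2(1−ρ)) = 0.3549·(1+2.697)/(2·0.4042)
= 0.3549·3.6970/0.8085 = 1.62305

Final: 1.62305


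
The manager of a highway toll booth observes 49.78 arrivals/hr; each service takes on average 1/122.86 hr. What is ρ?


ρ = λ/μ = 49.78/122.86 = 0.4052

Final: 0.4052


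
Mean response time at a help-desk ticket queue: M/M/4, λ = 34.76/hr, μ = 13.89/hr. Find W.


a = 2.5025; ρ = 0.6256; P₀ = 0.073470
Lq = P₀·a^c·ρ/(c!(1−ρ)²) = 0.53595
Wq = Lq/λ = 0.53595/34.76 = 0.01542 hr
W = Wq + 1/μ = 0.01542 + 0.07199 = 0.08741 hr

Final: 0.08741 hr


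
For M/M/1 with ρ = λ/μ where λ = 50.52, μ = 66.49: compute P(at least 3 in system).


ρ = 50.52/66.49 = 0.7598
P(N ≥ n) = ρ^n = 0.7598^3 = 0.438653

Final: 0.438653


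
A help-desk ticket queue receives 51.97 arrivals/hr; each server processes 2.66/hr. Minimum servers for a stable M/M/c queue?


Stability requires cμ > λ ⇔ c > λ/μ.
λ/μ = 51.97/2.66 = 19.5376
Minimum integer c = ⌊19.5376⌋ + 1 = 20
Check: 20·2.66 = 53.20 > 51.97, while 19·2.66 = 50.54 ≤ 51.97

Final: 20 servers


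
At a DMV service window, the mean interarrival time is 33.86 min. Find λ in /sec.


λ = 1/(interarrival time) in consistent units.
1 second = 0.0166667 min, so λ = 0.0166667/33.86 = 0.0004922 per second

Final: 0.0004922 /sec


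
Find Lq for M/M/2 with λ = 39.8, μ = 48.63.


a = λ/μ = 0.8184; ρ = a/2 = 0.4092
P₀ = 0.419232
Lq = P₀·a^c·ρ / (c!·(1−ρ)²) = 0.419232·0.66982·0.4092/(2·0.34903)
= 0.16461

Final: 0.16461


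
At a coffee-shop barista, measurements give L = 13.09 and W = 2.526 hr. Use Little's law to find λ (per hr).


λ = L/W = 13.09/2.526 = 5.1821 /hr

Final: 5.1821 /hr


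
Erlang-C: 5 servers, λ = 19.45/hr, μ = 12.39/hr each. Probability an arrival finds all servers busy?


a = λ/μ = 1.5698; ρ = a/5 = 0.3140
P₀ = 0.207660 (from M/M/c formula)
C(c,a) = [a^c/(c!(1−ρ))]·P₀ = [9.53326/(120·0.6860)]·0.207660
= 0.11580·0.207660 = 0.024047

Final: 0.024047


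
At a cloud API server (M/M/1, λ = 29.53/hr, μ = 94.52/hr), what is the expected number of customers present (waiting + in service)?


ρ = λ/μ = 29.53/94.52 = 0.3124
L = ρ/(1−ρ) = 0.3124/(1 − 0.3124) = 0.3124/0.6876 = 0.4544

Final: 0.4544


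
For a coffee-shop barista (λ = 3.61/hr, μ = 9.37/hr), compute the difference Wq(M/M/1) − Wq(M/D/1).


ρ = 3.61/9.37 = 0.3853
Wq(M/M/1) = ρ/(μ−λ) = 0.3853/5.76 = 0.06689 hr
Wq(M/D/1) = ρ/(2(μ−λ)) = 0.03344 hr
Savings = 0.06689 − 0.03344 = 0.03344 hr

Final: 0.03344 hr


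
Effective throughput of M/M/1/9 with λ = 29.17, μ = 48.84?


ρ = 0.5973; P_K = (1−ρ)ρ^9/(1−ρ^10) = 0.003917
λ_eff = λ(1 − P_K) = 29.17·(1 − 0.003917) = 29.17·0.996083 = 29.0557 /hr

Final: 29.0557 /hr


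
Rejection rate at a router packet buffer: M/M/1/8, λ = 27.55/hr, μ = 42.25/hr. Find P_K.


ρ = λ/μ = 27.55/42.25 = 0.6521
P_K = (1−ρ)ρ^K/(1−ρ^(K+1)) = (0.3479·0.032686)/(1 − 0.021313)
= 0.011372/0.978687 = 0.011620

Final: 0.011620


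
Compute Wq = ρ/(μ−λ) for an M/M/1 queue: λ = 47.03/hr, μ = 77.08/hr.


ρ = 47.03/77.08 = 0.6101
Wq = ρ/(μ−λ) = 0.6101/(77.08 − 47.03) = 0.6101/30.05 = 0.02030 hr

Final: 0.02030 hr


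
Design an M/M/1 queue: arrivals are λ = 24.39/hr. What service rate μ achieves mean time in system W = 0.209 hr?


W = 1/(μ−λ) ⇒ μ − λ = 1/W = 1/0.209 = 4.7847
μ = λ + 1/W = 24.39 + 4.7847 = 29.1747 per hr

Final: 29.1747 /hr


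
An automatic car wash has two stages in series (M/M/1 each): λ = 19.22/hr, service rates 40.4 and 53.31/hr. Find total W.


Each node sees arrival rate λ = 19.22/hr (tandem ⇒ throughput preserved).
W₁ = 1/(μ₁−λ) = 1/(40.4−19.22) = 0.04721 hr
W₂ = 1/(μ₂−λ) = 1/(53.31−19.22) = 0.02933 hr
W_total = W₁ + W₂ = 0.04721 + 0.02933 = 0.07655 hr

Final: 0.07655 hr


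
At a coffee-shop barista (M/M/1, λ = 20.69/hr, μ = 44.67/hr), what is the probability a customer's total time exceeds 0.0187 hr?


W ~ Exponential(μ−λ) for M/M/1.
μ − λ = 44.67 − 20.69 = 23.9800
P(W > t) = e^{−(μ−λ)t} = e^{−0.4484} = 0.638633

Final: 0.638633


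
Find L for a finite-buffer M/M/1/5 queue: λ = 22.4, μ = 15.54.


ρ = 22.4/15.54 = 1.4414
L = ρ[1 − (K+1)ρ^K + Kρ^(K+1)] / [(1−ρ)(1−ρ^(K+1))]
Numerator: 1.4414·(1 − 6·6.222788 + 5·8.969785) = 12.269830
Denominator: (-0.4414)·(-7.969785) = 3.518193
L = 12.269830/3.518193 = 3.4875

Final: 3.4875


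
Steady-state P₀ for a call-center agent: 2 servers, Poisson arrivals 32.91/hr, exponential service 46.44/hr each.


a = λ/μ = 32.91/46.44 = 0.7087; ρ = a/c = 0.3543
Σ_{k=0}^{1} a^k/k! (terms k=0..1) = 1.00000 + 0.70866 = 1.70866
Tail: a^2/(2!(1−ρ)) = 0.50219/(2·0.6457) = 0.38889
P₀ = 1/(1.70866 + 0.38889) = 1/2.09755 = 0.476747

Final: 0.476747


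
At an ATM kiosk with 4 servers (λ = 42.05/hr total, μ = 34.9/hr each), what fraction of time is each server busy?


ρ = λ/(cμ) = 42.05/(4·34.9) = 42.05/139.60 = 0.3012

Final: 0.3012


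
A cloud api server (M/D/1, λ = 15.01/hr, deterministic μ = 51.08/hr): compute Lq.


ρ = 15.01/51.08 = 0.2939
M/D/1: Lq = ρ²/(2(1−ρ)) = 0.08635/(2·0.7061) = 0.06114

Final: 0.06114


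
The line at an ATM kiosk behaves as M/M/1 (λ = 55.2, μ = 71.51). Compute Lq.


ρ = 55.2/71.51 = 0.7719
Lq = ρ²/(1−ρ) = 0.5959/0.2281 = 2.6125

Final: 2.6125


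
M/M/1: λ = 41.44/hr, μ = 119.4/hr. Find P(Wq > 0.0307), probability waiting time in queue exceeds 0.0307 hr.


ρ = 41.44/119.4 = 0.3471
P(Wq > t) = ρ·e^{−(μ−λ)t} = 0.3471·e^{−2.3934}
= 0.3471·0.091321 = 0.031695

Final: 0.031695


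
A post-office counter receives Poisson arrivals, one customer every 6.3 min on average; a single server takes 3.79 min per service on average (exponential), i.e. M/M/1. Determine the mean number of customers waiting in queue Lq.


λ = 60/6.3 = 9.5238 /hr
μ = 60/3.79 = 15.8311 /hr
ρ = λ/μ = 9.5238/15.8311 = 0.6016
Lq = ρ²/(1−ρ) = 0.3619/0.3984 = 0.9084

Final: 0.9084


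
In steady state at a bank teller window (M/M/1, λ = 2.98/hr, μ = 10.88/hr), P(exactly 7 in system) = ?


ρ = 2.98/10.88 = 0.2739
P_n = (1−ρ)·ρ^n = (1 − 0.2739)·0.2739^7 = 0.7261·0.0001156 = 0.00008397

Final: 0.00008397


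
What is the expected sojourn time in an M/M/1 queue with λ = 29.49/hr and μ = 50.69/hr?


W = 1/(μ−λ) = 1/(50.69 − 29.49) = 1/21.20 = 0.04717 hr

Final: 0.04717 hr


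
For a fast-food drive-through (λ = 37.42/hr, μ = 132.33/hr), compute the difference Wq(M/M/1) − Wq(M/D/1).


ρ = 37.42/132.33 = 0.2828
Wq(M/M/1) = ρ/(μ−λ) = 0.2828/94.91 = 0.002979 hr
Wq(M/D/1) = ρ/(2(μ−λ)) = 0.001490 hr
Savings = 0.002979 − 0.001490 = 0.001490 hr

Final: 0.001490 hr


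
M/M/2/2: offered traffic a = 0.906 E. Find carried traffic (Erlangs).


B(2,0.906) = 0.177178 (Erlang-B)
Carried load = a(1 − B) = 0.906·(1 − 0.177178) = 0.906·0.822822 = 0.7455 E

Final: 0.7455 Erlangs


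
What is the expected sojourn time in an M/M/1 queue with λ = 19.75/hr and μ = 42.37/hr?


W = 1/(μ−λ) = 1/(42.37 − 19.75) = 1/22.62 = 0.04421 hr

Final: 0.04421 hr


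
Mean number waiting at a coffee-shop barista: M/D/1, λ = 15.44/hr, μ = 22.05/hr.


ρ = 15.44/22.05 = 0.7002
M/D/1: Lq = ρ²/(2(1−ρ)) = 0.4903/(2·0.2998) = 0.81781

Final: 0.81781


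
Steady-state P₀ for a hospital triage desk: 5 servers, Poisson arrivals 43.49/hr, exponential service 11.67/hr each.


a = λ/μ = 43.49/11.67 = 3.7266; ρ = a/c = 0.7453
Σ_{k=0}^{4} a^k/k! (terms k=0..4) = 1.00000 + 3.72665 + 6.94396 + 8.62590 + 8.03643 = 28.33293
Tail: a^5/(5!(1−ρ)) = 718.77466/(120·0.2547) = 23.51980
P₀ = 1/(28.33293 + 23.51980) = 1/51.85273 = 0.019285

Final: 0.019285


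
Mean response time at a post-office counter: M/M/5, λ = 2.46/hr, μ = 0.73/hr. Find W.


a = 3.3699; ρ = 0.6740; P₀ = 0.030389
Lq = P₀·a^c·ρ/(c!(1−ρ)²) = 0.69779
Wq = Lq/λ = 0.69779/2.46 = 0.28366 hr
W = Wq + 1/μ = 0.28366 + 1.36986 = 1.65352 hr

Final: 1.65352 hr


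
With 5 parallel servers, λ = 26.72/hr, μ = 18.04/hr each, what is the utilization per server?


ρ = λ/(cμ) = 26.72/(5·18.04) = 26.72/90.20 = 0.2962

Final: 0.2962


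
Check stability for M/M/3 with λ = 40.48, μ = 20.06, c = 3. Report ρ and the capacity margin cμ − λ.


Total capacity cμ = 3·20.06 = 60.18/hr
ρ = λ/(cμ) = 40.48/60.18 = 0.6726
Stable ⇔ ρ < 1: YES
Spare capacity = cμ − λ = 60.18 − 40.48 = 19.70/hr

Final: ρ = 0.6726; stable; margin = 19.70/hr


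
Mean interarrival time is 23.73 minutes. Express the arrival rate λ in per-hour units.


λ = 1/(interarrival time) in consistent units.
1 hour = 60 min, so λ = 60/23.73 = 2.5284 per hour

Final: 2.5284 /hr


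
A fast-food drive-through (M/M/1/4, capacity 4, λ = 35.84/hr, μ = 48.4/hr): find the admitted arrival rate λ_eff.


ρ = 0.7405; P_K = (1−ρ)ρ^4/(1−ρ^5) = 0.100373
λ_eff = λ(1 − P_K) = 35.84·(1 − 0.100373) = 35.84·0.899627 = 32.2426 /hr

Final: 32.2426 /hr


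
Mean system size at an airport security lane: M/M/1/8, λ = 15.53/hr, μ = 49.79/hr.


ρ = 15.53/49.79 = 0.3119
L = ρ[1 − (K+1)ρ^K + Kρ^(K+1)] / [(1−ρ)(1−ρ^(K+1))]
Numerator: 0.3119·(1 − 9·0.00008958 + 8·0.00002794) = 0.311728
Denominator: (0.6881)·(0.999972) = 0.688071
L = 0.311728/0.688071 = 0.4530

Final: 0.4530


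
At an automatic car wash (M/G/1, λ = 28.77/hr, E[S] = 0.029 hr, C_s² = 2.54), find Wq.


ρ = λ·E[S] = 28.77·0.029 = 0.8343
E[S²] = E[S]²(1+C_s²) = 0.029²·(1+2.54) = 0.002977
Wq = λ·E[S²]/(2(1−ρ)) = 28.77·0.002977/(2·0.1657) = 0.25850 hr

Final: 0.25850 hr


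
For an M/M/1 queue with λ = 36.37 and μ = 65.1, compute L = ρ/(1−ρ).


ρ = λ/μ = 36.37/65.1 = 0.5587
L = ρ/(1−ρ) = 0.5587/(1 − 0.5587) = 0.5587/0.4413 = 1.2659

Final: 1.2659


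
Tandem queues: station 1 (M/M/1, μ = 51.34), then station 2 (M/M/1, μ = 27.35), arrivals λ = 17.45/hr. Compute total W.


Each node sees arrival rate λ = 17.45/hr (tandem ⇒ throughput preserved).
W₁ = 1/(μ₁−λ) = 1/(51.34−17.45) = 0.02951 hr
W₂ = 1/(μ₂−λ) = 1/(27.35−17.45) = 0.10101 hr
W_total = W₁ + W₂ = 0.02951 + 0.10101 = 0.13052 hr

Final: 0.13052 hr


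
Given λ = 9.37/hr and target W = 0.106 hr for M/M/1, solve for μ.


W = 1/(μ−λ) ⇒ μ − λ = 1/W = 1/0.106 = 9.4340
μ = λ + 1/W = 9.37 + 9.4340 = 18.8040 per hr

Final: 18.8040 /hr


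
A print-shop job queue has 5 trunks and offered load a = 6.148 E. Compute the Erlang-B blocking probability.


B(c,a) = (a^c/c!) / Σ_{k=0}^{c} a^k/k!
a^5/5! = 73.196118
Σ terms (k=0..5): 1.00000 + 6.14800 + 18.89895 + 38.73025 + 59.52840 + 73.19612 = 197.501720
B = 73.196118/197.501720 = 0.370610

Final: 0.370610


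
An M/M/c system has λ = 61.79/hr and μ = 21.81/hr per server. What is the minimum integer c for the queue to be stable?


Stability requires cμ > λ ⇔ c > λ/μ.
λ/μ = 61.79/21.81 = 2.8331
Minimum integer c = ⌊2.8331⌋ + 1 = 3
Check: 3·21.81 = 65.43 > 61.79, while 2·21.81 = 43.62 ≤ 61.79

Final: 3 servers


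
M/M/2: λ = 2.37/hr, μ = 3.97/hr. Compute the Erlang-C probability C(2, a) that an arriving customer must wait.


a = λ/μ = 0.5970; ρ = a/2 = 0.2985
P₀ = 0.540252 (from M/M/c formula)
C(c,a) = [a^c/(c!(1−ρ))]·P₀ = [0.35638/(2·0.7015)]·0.540252
= 0.25401·0.540252 = 0.137230

Final: 0.137230


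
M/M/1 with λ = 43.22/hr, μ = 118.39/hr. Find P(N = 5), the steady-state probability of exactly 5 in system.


ρ = 43.22/118.39 = 0.3651
P_n = (1−ρ)·ρ^n = (1 − 0.3651)·0.3651^5 = 0.6349·0.006484 = 0.004117

Final: 0.004117


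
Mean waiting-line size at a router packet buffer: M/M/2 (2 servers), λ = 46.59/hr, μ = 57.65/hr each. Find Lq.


a = λ/μ = 0.8082; ρ = a/2 = 0.4041
P₀ = 0.424424
Lq = P₀·a^c·ρ / (c!·(1−ρ)²) = 0.424424·0.65311·0.4041/(2·0.35513)
= 0.15770

Final: 0.15770


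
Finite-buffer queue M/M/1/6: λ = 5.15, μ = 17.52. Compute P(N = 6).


ρ = λ/μ = 5.15/17.52 = 0.2939
P_K = (1−ρ)ρ^K/(1−ρ^(K+1)) = (0.7061·0.0006451)/(1 − 0.0001896)
= 0.0004555/0.999810 = 0.0004556

Final: 0.0004556


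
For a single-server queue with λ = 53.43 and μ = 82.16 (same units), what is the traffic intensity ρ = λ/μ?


ρ = λ/μ = 53.43/82.16 = 0.6503

Final: 0.6503


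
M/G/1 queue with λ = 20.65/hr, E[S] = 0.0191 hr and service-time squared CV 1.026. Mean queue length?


ρ = λ·E[S] = 20.65·0.0191 = 0.3944
Lq = ρ²(1+C_s²)/(2(1−ρ)) = 0.1556·(1+1.026)/(2·0.6056)
= 0.1556·2.0260/1.2112 = 0.26022

Final: 0.26022


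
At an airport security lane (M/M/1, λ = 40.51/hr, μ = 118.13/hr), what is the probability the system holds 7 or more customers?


ρ = 40.51/118.13 = 0.3429
P(N ≥ n) = ρ^n = 0.3429^7 = 0.0005577

Final: 0.0005577


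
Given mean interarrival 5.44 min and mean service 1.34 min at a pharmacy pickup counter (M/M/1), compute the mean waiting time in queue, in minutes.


λ = 60/5.44 = 11.0294 /hr
μ = 60/1.34 = 44.7761 /hr
ρ = λ/μ = 11.0294/44.7761 = 0.2463
Wq = ρ/(μ−λ) = 0.2463/(44.7761−11.0294) = 0.007299 hr
In minutes: 0.007299·60 = 0.4380 min

Final: 0.4380 min


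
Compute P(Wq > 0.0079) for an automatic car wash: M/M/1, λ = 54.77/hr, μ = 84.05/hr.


ρ = 54.77/84.05 = 0.6516
P(Wq > t) = ρ·e^{−(μ−λ)t} = 0.6516·e^{−0.2313}
= 0.6516·0.793492 = 0.517068

Final: 0.517068


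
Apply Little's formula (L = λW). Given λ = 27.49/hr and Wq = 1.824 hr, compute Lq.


Lq = λWq = 27.49·1.824 = 50.1418

Final: 50.1418


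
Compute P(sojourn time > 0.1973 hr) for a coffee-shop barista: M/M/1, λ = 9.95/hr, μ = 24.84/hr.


W ~ Exponential(μ−λ) for M/M/1.
μ − λ = 24.84 − 9.95 = 14.8900
P(W > t) = e^{−(μ−λ)t} = e^{−2.9378} = 0.052982

Final: 0.052982


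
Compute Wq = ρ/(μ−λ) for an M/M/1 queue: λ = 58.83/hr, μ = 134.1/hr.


ρ = 58.83/134.1 = 0.4387
Wq = ρ/(μ−λ) = 0.4387/(134.1 − 58.83) = 0.4387/75.27 = 0.005828 hr

Final: 0.005828 hr


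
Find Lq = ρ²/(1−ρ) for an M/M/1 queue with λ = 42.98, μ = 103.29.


ρ = 42.98/103.29 = 0.4161
Lq = ρ²/(1−ρ) = 0.1731/0.5839 = 0.2965

Final: 0.2965


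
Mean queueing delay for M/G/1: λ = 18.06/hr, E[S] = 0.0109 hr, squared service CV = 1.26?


ρ = λ·E[S] = 18.06·0.0109 = 0.1969
E[S²] = E[S]²(1+C_s²) = 0.0109²·(1+1.26) = 0.0002685
Wq = λ·E[S²]/(2(1−ρ)) = 18.06·0.0002685/(2·0.8031) = 0.003019 hr

Final: 0.003019 hr


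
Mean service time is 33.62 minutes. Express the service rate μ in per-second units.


μ = 1/(service time) in consistent units.
1 second = 0.0166667 min, so μ = 0.0166667/33.62 = 0.0004957 per second

Final: 0.0004957 /sec


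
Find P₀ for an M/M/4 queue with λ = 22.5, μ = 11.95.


a = λ/μ = 22.5/11.95 = 1.8828; ρ = a/c = 0.4707
Σ_{k=0}^{3} a^k/k! (terms k=0..3) = 1.00000 + 1.88285 + 1.77255 + 1.11248 = 5.76788
Tail: a^4/(4!(1−ρ)) = 12.56778/(24·0.5293) = 0.98936
P₀ = 1/(5.76788 + 0.98936) = 1/6.75724 = 0.147989

Final: 0.147989


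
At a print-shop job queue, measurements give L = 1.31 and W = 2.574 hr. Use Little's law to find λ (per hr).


λ = L/W = 1.31/2.574 = 0.5089 /hr

Final: 0.5089 /hr


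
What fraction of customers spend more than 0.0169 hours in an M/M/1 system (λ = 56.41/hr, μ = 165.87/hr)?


W ~ Exponential(μ−λ) for M/M/1.
μ − λ = 165.87 − 56.41 = 109.4600
P(W > t) = e^{−(μ−λ)t} = e^{−1.8499} = 0.157257

Final: 0.157257


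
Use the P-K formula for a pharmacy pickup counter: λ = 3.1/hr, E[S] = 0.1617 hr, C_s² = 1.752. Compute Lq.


ρ = λ·E[S] = 3.1·0.1617 = 0.5013
Lq = ρ²(1+C_s²)/(2(1−ρ)) = 0.2513·(1+1.752)/(2·0.4987)
= 0.2513·2.7520/0.9975 = 0.69326

Final: 0.69326


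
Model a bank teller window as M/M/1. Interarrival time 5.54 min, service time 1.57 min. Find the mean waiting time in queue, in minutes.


λ = 60/5.54 = 10.8303 /hr
μ = 60/1.57 = 38.2166 /hr
ρ = λ/μ = 10.8303/38.2166 = 0.2834
Wq = ρ/(μ−λ) = 0.2834/(38.2166−10.8303) = 0.01035 hr
In minutes: 0.01035·60 = 0.6209 min

Final: 0.6209 min


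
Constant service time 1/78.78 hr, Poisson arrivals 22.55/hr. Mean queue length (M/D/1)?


ρ = 22.55/78.78 = 0.2862
M/D/1: Lq = ρ²/(2(1−ρ)) = 0.08193/(2·0.7138) = 0.05740

Final: 0.05740


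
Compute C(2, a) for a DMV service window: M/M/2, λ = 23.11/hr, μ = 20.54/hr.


a = λ/μ = 1.1251; ρ = a/2 = 0.5626
P₀ = 0.279950 (from M/M/c formula)
C(c,a) = [a^c/(c!(1−ρ))]·P₀ = [1.26590/(2·0.4374)]·0.279950
= 1.44694·0.279950 = 0.405072

Final: 0.405072


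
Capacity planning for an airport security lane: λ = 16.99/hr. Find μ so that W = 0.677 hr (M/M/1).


W = 1/(μ−λ) ⇒ μ − λ = 1/W = 1/0.677 = 1.4771
μ = λ + 1/W = 16.99 + 1.4771 = 18.4671 per hr

Final: 18.4671 /hr
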